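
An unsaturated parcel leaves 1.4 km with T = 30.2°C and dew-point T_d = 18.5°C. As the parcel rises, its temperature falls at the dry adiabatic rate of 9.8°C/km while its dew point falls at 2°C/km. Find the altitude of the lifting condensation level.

T and T_d converge at 9.8 − 2 = 7.8°C per km
Height above start = (30.2 − 18.5) / 7.8 = 1.5 km
LCL altitude = 1400 m + 1500 m = 2900 m

2.9 km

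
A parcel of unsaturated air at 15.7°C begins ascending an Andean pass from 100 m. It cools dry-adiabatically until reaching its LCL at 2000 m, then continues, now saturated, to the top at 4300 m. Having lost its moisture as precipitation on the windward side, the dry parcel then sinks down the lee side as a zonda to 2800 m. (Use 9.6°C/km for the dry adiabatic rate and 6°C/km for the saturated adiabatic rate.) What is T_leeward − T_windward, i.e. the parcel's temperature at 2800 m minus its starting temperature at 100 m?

-17.64°C

100–2000 m, dry: Δz = 1.9 km ⇒ ΔT = -18.24°C; T = -2.54°C
2000–4300 m, saturated: Δz = 2.3 km ⇒ ΔT = -13.8°C; T = -16.34°C
4300–2800 m, dry descent: Δz = 1.5 km ⇒ ΔT = +14.4°C; T = -1.94°C
Net change vs windward start: -1.94 − 15.7 = -17.64°C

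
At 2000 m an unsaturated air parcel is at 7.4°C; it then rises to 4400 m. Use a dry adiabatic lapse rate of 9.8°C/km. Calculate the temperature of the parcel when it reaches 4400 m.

2000 → 4400 m (dry adiabatic, 9.8°C/km): ΔT = -9.8 × 2.4 = -23.52°C → T = -16.12°C

-16.12°C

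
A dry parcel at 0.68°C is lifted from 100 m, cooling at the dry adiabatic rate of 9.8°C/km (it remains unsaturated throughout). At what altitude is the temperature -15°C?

Height above start = (0.68 − (-15)) / 9.8 = 1.6 km
Altitude = 100 m + 1600 m = 1700 m

1700 m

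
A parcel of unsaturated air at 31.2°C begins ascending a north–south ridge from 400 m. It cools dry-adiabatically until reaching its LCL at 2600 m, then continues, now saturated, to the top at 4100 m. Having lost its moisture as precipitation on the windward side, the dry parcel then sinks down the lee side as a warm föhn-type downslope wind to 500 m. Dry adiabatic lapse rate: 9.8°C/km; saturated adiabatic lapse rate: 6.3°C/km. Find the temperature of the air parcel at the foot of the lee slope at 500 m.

35.47°C

400–2600 m, dry: Δz = 2.2 km ⇒ ΔT = -21.56°C; T = 9.64°C
2600–4100 m, saturated: Δz = 1.5 km ⇒ ΔT = -9.45°C; T = 0.19°C
4100–500 m, dry descent: Δz = 3.6 km ⇒ ΔT = +35.28°C; T = 35.47°C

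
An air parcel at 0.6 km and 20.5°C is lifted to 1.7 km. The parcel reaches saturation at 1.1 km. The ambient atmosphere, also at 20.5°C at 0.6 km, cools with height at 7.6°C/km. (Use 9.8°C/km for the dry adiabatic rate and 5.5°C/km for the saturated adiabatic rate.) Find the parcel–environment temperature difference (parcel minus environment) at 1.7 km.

Parcel:
  From 600 m to 1100 m (dry): cools by 9.8 × 0.5 = 4.9°C, giving 15.6°C.
  From 1100 m to 1700 m (saturated): cools by 5.5 × 0.6 = 3.3°C, giving 12.3°C.
Environment:
  From 600 m to 1700 m (environment): cools by 7.6 × 1.1 = 8.36°C, giving 12.14°C.
T_parcel − T_env = 12.3 − 12.14 = +0.16°C

+0.16°C (parcel warmer than environment)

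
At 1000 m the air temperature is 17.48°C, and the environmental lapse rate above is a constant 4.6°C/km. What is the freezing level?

4800 m

Height above start = (17.48 − 0) / 4.6 = 3.8 km
Altitude = 1000 m + 3800 m = 4800 m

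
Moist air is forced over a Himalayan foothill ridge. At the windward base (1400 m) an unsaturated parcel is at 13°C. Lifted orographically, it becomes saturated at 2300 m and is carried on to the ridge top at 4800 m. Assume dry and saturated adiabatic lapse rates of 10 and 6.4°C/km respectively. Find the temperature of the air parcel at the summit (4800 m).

-12°C

From 1400 m to 2300 m (dry): cools by 10 × 0.9 = 9°C, giving 4°C.
From 2300 m to 4800 m (saturated): cools by 6.4 × 2.5 = 16°C, giving -12°C.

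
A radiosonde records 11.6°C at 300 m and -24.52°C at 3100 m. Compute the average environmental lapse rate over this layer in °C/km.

12.9°C/km

Γ = −ΔT/Δz = (11.6 − (-24.52)) / (3100 − 300) m
  = 36.12°C / 2.8 km = 12.9°C/km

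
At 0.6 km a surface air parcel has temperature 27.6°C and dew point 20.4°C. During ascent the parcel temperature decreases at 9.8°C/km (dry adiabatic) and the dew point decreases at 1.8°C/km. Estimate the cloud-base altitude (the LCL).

T and T_d converge at 9.8 − 1.8 = 8°C per km
Height above start = (27.6 − 20.4) / 8 = 0.9 km
LCL altitude = 600 m + 900 m = 1500 m

1.5 km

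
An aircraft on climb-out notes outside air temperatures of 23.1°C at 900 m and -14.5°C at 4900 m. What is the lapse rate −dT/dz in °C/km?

Γ = −ΔT/Δz = (23.1 − (-14.5)) / (4900 − 900) m
  = 37.6°C / 4 km = 9.4°C/km

9.4°C/km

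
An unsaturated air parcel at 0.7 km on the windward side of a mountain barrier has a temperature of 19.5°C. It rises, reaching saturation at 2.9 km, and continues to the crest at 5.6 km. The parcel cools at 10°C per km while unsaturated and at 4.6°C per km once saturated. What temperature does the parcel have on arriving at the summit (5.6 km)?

-14.92°C

700 → 2900 m (dry, 10°C/km): ΔT = -10 × 2.2 = -22°C → T = -2.5°C
2900 → 5600 m (saturated, 4.6°C/km): ΔT = -4.6 × 2.7 = -12.42°C → T = -14.92°C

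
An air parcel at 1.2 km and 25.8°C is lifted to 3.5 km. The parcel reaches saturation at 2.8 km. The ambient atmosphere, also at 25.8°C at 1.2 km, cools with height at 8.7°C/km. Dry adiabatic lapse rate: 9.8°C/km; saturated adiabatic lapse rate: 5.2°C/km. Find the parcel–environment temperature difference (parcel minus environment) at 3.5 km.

+0.69°C (parcel warmer than environment)

Parcel:
  1200 → 2800 m (dry, 9.8°C/km): ΔT = -9.8 × 1.6 = -15.68°C → T = 10.12°C
  2800 → 3500 m (saturated, 5.2°C/km): ΔT = -5.2 × 0.7 = -3.64°C → T = 6.48°C
Environment:
  1200 → 3500 m (environment, 8.7°C/km): ΔT = -8.7 × 2.3 = -20.01°C → T = 5.79°C
T_parcel − T_env = 6.48 − 5.79 = +0.69°C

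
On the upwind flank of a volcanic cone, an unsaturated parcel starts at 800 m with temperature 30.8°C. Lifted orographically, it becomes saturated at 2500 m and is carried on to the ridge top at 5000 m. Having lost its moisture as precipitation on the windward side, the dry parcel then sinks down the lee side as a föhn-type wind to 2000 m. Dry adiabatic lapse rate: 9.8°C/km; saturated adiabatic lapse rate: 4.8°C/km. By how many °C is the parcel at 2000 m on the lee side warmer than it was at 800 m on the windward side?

+0.74°C

800 → 2500 m (dry, 9.8°C/km): ΔT = -9.8 × 1.7 = -16.66°C → T = 14.14°C
2500 → 5000 m (saturated, 4.8°C/km): ΔT = -4.8 × 2.5 = -12°C → T = 2.14°C
5000 → 2000 m (dry descent, 9.8°C/km): ΔT = +9.8 × 3 = +29.4°C → T = 31.54°C
Net change vs windward start: 31.54 − 30.8 = +0.74°C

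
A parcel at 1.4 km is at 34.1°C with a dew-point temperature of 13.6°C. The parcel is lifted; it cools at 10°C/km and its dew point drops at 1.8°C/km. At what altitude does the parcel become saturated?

3.9 km

T and T_d converge at 10 − 1.8 = 8.2°C per km
Height above start = (34.1 − 13.6) / 8.2 = 2.5 km
LCL altitude = 1400 m + 2500 m = 3900 m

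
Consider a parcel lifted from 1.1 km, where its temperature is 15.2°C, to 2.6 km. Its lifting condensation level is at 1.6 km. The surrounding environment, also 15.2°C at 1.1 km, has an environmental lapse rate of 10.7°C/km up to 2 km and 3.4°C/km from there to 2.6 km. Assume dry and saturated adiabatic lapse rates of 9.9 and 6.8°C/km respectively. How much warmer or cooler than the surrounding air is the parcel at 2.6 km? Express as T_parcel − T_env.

Parcel:
  From 1100 m to 1600 m (dry): cools by 9.9 × 0.5 = 4.95°C, giving 10.25°C.
  From 1600 m to 2600 m (saturated): cools by 6.8 × 1 = 6.8°C, giving 3.45°C.
Environment:
  From 1100 m to 2000 m (environment, lower layer): cools by 10.7 × 0.9 = 9.63°C, giving 5.57°C.
  From 2000 m to 2600 m (environment, upper layer): cools by 3.4 × 0.6 = 2.04°C, giving 3.53°C.
T_parcel − T_env = 3.45 − 3.53 = -0.08°C

-0.08°C (parcel cooler than environment)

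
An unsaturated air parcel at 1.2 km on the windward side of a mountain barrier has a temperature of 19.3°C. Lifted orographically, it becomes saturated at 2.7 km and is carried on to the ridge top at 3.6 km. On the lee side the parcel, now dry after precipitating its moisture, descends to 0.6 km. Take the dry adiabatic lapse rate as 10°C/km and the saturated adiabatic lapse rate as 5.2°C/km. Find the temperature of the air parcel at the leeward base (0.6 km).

29.62°C

1200 → 2700 m (dry, 10°C/km): ΔT = -10 × 1.5 = -15°C → T = 4.3°C
2700 → 3600 m (saturated, 5.2°C/km): ΔT = -5.2 × 0.9 = -4.68°C → T = -0.38°C
3600 → 600 m (dry descent, 10°C/km): ΔT = +10 × 3 = +30°C → T = 29.62°C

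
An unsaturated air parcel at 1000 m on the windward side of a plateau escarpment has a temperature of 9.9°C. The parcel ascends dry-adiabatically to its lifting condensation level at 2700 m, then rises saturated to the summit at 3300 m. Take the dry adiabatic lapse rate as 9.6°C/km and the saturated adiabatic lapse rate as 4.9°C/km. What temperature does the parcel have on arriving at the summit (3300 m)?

-9.36°C

Dry to 2700 m: -9.6 × 1.7 km = -16.32°C, so T = -6.42°C.
Saturated to 3300 m: -4.9 × 0.6 km = -2.94°C, so T = -9.36°C.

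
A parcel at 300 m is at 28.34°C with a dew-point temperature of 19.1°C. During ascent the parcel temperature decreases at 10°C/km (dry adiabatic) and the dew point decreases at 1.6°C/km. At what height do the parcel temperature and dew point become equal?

T and T_d converge at 10 − 1.6 = 8.4°C per km
Height above start = (28.34 − 19.1) / 8.4 = 1.1 km
LCL altitude = 300 m + 1100 m = 1400 m

1400 m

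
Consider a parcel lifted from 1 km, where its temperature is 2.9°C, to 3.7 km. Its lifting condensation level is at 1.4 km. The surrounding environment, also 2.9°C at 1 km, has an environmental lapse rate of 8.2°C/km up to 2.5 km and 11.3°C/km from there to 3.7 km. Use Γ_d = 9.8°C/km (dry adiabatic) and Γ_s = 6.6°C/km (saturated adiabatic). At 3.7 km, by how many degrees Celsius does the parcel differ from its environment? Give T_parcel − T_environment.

+6.76°C (parcel warmer than environment)

Parcel:
  1000 → 1400 m (dry, 9.8°C/km): ΔT = -9.8 × 0.4 = -3.92°C → T = -1.02°C
  1400 → 3700 m (saturated, 6.6°C/km): ΔT = -6.6 × 2.3 = -15.18°C → T = -16.2°C
Environment:
  1000 → 2500 m (environment, lower layer, 8.2°C/km): ΔT = -8.2 × 1.5 = -12.3°C → T = -9.4°C
  2500 → 3700 m (environment, upper layer, 11.3°C/km): ΔT = -11.3 × 1.2 = -13.56°C → T = -22.96°C
T_parcel − T_env = -16.2 − (-22.96) = +6.76°C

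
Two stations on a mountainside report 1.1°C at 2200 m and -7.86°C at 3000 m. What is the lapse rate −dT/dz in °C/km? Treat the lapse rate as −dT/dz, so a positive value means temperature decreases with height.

Γ = −ΔT/Δz = (1.1 − (-7.86)) / (3000 − 2200) m
  = 8.96°C / 0.8 km = 11.2°C/km

11.2°C/km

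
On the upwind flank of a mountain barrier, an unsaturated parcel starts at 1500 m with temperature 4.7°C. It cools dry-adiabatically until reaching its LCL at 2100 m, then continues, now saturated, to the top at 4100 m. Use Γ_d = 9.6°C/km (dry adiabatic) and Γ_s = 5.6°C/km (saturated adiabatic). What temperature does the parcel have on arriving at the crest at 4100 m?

From 1500 m to 2100 m (dry): cools by 9.6 × 0.6 = 5.76°C, giving -1.06°C.
From 2100 m to 4100 m (saturated): cools by 5.6 × 2 = 11.2°C, giving -12.26°C.

-12.26°C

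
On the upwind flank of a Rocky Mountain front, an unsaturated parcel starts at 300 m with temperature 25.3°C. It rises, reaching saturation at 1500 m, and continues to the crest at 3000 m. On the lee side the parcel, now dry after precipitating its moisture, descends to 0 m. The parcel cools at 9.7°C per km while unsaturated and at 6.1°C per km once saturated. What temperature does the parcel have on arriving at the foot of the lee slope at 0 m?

300–1500 m, dry: Δz = 1.2 km ⇒ ΔT = -11.64°C; T = 13.66°C
1500–3000 m, saturated: Δz = 1.5 km ⇒ ΔT = -9.15°C; T = 4.51°C
3000–0 m, dry descent: Δz = 3 km ⇒ ΔT = +29.1°C; T = 33.61°C

33.61°C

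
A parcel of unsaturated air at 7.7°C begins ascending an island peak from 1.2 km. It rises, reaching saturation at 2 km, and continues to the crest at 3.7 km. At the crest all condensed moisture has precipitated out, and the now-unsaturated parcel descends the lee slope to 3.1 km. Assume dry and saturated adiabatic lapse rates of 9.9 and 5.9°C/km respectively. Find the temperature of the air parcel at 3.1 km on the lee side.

1200 → 2000 m (dry, 9.9°C/km): ΔT = -9.9 × 0.8 = -7.92°C → T = -0.22°C
2000 → 3700 m (saturated, 5.9°C/km): ΔT = -5.9 × 1.7 = -10.03°C → T = -10.25°C
3700 → 3100 m (dry descent, 9.9°C/km): ΔT = +9.9 × 0.6 = +5.94°C → T = -4.31°C

-4.31°C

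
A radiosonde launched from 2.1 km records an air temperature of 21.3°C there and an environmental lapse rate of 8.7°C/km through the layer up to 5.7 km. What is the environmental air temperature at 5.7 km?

-10.02°C

2100–5700 m, environmental: Δz = 3.6 km ⇒ ΔT = -31.32°C; T = -10.02°C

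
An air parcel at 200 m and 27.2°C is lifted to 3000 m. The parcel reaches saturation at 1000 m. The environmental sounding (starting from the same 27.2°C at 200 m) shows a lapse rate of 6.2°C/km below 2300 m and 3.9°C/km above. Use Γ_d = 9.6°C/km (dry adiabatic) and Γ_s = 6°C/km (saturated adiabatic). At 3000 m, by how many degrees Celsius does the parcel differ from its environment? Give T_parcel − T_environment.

Parcel:
  200–1000 m, dry: Δz = 0.8 km ⇒ ΔT = -7.68°C; T = 19.52°C
  1000–3000 m, saturated: Δz = 2 km ⇒ ΔT = -12°C; T = 7.52°C
Environment:
  200–2300 m, environment, lower layer: Δz = 2.1 km ⇒ ΔT = -13.02°C; T = 14.18°C
  2300–3000 m, environment, upper layer: Δz = 0.7 km ⇒ ΔT = -2.73°C; T = 11.45°C
T_parcel − T_env = 7.52 − 11.45 = -3.93°C

-3.93°C (parcel cooler than environment)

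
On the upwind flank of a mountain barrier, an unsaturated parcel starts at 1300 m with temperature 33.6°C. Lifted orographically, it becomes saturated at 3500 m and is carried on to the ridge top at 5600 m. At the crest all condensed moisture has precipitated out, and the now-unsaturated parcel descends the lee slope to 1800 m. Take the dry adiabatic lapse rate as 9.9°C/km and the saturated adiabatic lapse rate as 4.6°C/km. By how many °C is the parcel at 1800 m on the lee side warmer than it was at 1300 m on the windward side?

1300–3500 m, dry: Δz = 2.2 km ⇒ ΔT = -21.78°C; T = 11.82°C
3500–5600 m, saturated: Δz = 2.1 km ⇒ ΔT = -9.66°C; T = 2.16°C
5600–1800 m, dry descent: Δz = 3.8 km ⇒ ΔT = +37.62°C; T = 39.78°C
Net change vs windward start: 39.78 − 33.6 = +6.18°C

+6.18°C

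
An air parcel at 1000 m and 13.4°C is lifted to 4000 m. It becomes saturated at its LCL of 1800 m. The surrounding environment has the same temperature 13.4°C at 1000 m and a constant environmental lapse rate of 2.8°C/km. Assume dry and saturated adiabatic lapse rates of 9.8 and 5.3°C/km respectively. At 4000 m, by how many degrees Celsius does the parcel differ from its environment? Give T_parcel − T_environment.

-11.1°C (parcel cooler than environment)

Parcel:
  1000–1800 m, dry: Δz = 0.8 km ⇒ ΔT = -7.84°C; T = 5.56°C
  1800–4000 m, saturated: Δz = 2.2 km ⇒ ΔT = -11.66°C; T = -6.1°C
Environment:
  1000–4000 m, environment: Δz = 3 km ⇒ ΔT = -8.4°C; T = 5°C
T_parcel − T_env = -6.1 − 5 = -11.1°C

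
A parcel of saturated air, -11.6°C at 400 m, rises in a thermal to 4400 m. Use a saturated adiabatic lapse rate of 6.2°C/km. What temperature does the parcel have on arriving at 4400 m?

-36.4°C

Saturated adiabatic to 4400 m: -6.2 × 4 km = -24.8°C, so T = -36.4°C.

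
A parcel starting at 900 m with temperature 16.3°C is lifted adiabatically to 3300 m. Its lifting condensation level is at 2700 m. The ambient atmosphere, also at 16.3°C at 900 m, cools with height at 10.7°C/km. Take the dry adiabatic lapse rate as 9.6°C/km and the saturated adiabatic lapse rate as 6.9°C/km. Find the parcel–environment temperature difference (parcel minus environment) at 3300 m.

Parcel:
  From 900 m to 2700 m (dry): cools by 9.6 × 1.8 = 17.28°C, giving -0.98°C.
  From 2700 m to 3300 m (saturated): cools by 6.9 × 0.6 = 4.14°C, giving -5.12°C.
Environment:
  From 900 m to 3300 m (environment): cools by 10.7 × 2.4 = 25.68°C, giving -9.38°C.
T_parcel − T_env = -5.12 − (-9.38) = +4.26°C

+4.26°C (parcel warmer than environment)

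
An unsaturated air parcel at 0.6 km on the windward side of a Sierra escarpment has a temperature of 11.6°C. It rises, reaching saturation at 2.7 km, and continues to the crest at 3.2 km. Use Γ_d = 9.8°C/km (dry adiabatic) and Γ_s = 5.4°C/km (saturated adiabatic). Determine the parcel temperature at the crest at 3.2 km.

Dry to 2700 m: -9.8 × 2.1 km = -20.58°C, so T = -8.98°C.
Saturated to 3200 m: -5.4 × 0.5 km = -2.7°C, so T = -11.68°C.

-11.68°C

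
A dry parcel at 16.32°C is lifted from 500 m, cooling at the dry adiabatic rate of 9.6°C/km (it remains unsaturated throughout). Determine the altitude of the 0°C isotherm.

Height above start = (16.32 − 0) / 9.6 = 1.7 km
Altitude = 500 m + 1700 m = 2200 m

2200 m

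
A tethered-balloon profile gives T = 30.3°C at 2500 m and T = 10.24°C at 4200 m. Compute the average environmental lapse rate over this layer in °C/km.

Γ = −ΔT/Δz = (30.3 − 10.24) / (4200 − 2500) m
  = 20.06°C / 1.7 km = 11.8°C/km

11.8°C/km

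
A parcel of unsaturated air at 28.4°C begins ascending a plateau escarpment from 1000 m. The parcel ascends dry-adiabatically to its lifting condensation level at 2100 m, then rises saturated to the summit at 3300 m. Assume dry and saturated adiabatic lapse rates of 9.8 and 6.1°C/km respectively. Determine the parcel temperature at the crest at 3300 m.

10.3°C

Dry to 2100 m: -9.8 × 1.1 km = -10.78°C, so T = 17.62°C.
Saturated to 3300 m: -6.1 × 1.2 km = -7.32°C, so T = 10.3°C.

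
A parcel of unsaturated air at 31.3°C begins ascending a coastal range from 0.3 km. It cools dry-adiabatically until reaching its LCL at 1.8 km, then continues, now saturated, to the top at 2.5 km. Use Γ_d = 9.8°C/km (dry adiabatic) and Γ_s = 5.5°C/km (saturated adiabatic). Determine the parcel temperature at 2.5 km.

12.75°C

300–1800 m, dry: Δz = 1.5 km ⇒ ΔT = -14.7°C; T = 16.6°C
1800–2500 m, saturated: Δz = 0.7 km ⇒ ΔT = -3.85°C; T = 12.75°C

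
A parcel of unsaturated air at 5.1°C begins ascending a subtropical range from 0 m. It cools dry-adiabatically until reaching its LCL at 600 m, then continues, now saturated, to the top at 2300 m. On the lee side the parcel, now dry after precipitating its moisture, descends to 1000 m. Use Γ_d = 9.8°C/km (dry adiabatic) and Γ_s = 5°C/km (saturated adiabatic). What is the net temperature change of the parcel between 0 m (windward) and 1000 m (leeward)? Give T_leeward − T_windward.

-1.64°C

0 → 600 m (dry, 9.8°C/km): ΔT = -9.8 × 0.6 = -5.88°C → T = -0.78°C
600 → 2300 m (saturated, 5°C/km): ΔT = -5 × 1.7 = -8.5°C → T = -9.28°C
2300 → 1000 m (dry descent, 9.8°C/km): ΔT = +9.8 × 1.3 = +12.74°C → T = 3.46°C
Net change vs windward start: 3.46 − 5.1 = -1.64°C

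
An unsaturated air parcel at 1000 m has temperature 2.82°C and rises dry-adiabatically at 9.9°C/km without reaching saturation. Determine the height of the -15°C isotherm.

Height above start = (2.82 − (-15)) / 9.9 = 1.8 km
Altitude = 1000 m + 1800 m = 2800 m

2800 m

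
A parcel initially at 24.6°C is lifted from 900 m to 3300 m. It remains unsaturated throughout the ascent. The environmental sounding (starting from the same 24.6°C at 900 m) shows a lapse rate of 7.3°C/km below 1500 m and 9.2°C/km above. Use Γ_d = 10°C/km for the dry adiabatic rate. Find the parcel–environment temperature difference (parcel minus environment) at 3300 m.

-3.06°C (parcel cooler than environment)

Parcel:
  From 900 m to 3300 m (dry): cools by 10 × 2.4 = 24°C, giving 0.6°C.
Environment:
  From 900 m to 1500 m (environment, lower layer): cools by 7.3 × 0.6 = 4.38°C, giving 20.22°C.
  From 1500 m to 3300 m (environment, upper layer): cools by 9.2 × 1.8 = 16.56°C, giving 3.66°C.
T_parcel − T_env = 0.6 − 3.66 = -3.06°C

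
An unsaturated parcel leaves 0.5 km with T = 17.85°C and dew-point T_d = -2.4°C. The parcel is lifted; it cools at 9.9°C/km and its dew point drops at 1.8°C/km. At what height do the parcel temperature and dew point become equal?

T and T_d converge at 9.9 − 1.8 = 8.1°C per km
Height above start = (17.85 − (-2.4)) / 8.1 = 2.5 km
LCL altitude = 500 m + 2500 m = 3000 m

3 km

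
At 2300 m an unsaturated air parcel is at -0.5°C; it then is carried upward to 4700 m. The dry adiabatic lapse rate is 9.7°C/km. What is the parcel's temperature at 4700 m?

-23.78°C

From 2300 m to 4700 m (dry adiabatic): cools by 9.7 × 2.4 = 23.28°C, giving -23.78°C.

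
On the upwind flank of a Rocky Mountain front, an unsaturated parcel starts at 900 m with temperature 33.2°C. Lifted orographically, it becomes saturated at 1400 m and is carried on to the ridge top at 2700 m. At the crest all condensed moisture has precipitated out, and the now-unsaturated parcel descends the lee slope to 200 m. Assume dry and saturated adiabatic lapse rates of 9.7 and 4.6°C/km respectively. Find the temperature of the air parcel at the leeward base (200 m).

From 900 m to 1400 m (dry): cools by 9.7 × 0.5 = 4.85°C, giving 28.35°C.
From 1400 m to 2700 m (saturated): cools by 4.6 × 1.3 = 5.98°C, giving 22.37°C.
From 2700 m to 200 m (dry descent): warms by 9.7 × 2.5 = 24.25°C, giving 46.62°C.

46.62°C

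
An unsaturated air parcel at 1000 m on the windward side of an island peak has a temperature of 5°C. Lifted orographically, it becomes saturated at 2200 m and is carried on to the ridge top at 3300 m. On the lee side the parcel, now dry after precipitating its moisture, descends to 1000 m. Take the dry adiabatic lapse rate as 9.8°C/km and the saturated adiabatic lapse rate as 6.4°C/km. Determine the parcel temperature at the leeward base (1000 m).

8.74°C

1000 → 2200 m (dry, 9.8°C/km): ΔT = -9.8 × 1.2 = -11.76°C → T = -6.76°C
2200 → 3300 m (saturated, 6.4°C/km): ΔT = -6.4 × 1.1 = -7.04°C → T = -13.8°C
3300 → 1000 m (dry descent, 9.8°C/km): ΔT = +9.8 × 2.3 = +22.54°C → T = 8.74°C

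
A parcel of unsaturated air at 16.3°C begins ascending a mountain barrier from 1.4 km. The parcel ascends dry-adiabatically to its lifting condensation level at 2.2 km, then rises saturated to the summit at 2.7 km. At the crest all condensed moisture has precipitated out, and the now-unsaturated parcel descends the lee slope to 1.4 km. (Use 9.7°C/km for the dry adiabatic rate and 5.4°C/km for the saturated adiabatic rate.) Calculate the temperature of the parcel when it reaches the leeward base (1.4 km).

18.45°C

Dry to 2200 m: -9.7 × 0.8 km = -7.76°C, so T = 8.54°C.
Saturated to 2700 m: -5.4 × 0.5 km = -2.7°C, so T = 5.84°C.
Dry descent to 1400 m: +9.7 × 1.3 km = +12.61°C, so T = 18.45°C.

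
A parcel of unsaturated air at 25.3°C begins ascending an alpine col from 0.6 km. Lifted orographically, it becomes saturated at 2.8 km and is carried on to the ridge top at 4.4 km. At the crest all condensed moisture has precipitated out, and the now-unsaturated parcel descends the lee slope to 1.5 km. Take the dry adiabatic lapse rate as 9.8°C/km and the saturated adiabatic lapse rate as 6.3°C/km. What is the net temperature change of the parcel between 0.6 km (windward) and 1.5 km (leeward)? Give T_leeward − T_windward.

-3.22°C

600 → 2800 m (dry, 9.8°C/km): ΔT = -9.8 × 2.2 = -21.56°C → T = 3.74°C
2800 → 4400 m (saturated, 6.3°C/km): ΔT = -6.3 × 1.6 = -10.08°C → T = -6.34°C
4400 → 1500 m (dry descent, 9.8°C/km): ΔT = +9.8 × 2.9 = +28.42°C → T = 22.08°C
Net change vs windward start: 22.08 − 25.3 = -3.22°C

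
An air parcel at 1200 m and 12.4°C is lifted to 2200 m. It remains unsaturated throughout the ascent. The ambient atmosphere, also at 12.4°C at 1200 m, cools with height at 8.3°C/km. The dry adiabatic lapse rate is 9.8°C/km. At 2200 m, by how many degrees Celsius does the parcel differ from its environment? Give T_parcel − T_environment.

-1.5°C (parcel cooler than environment)

Parcel:
  1200 → 2200 m (dry, 9.8°C/km): ΔT = -9.8 × 1 = -9.8°C → T = 2.6°C
Environment:
  1200 → 2200 m (environment, 8.3°C/km): ΔT = -8.3 × 1 = -8.3°C → T = 4.1°C
T_parcel − T_env = 2.6 − 4.1 = -1.5°C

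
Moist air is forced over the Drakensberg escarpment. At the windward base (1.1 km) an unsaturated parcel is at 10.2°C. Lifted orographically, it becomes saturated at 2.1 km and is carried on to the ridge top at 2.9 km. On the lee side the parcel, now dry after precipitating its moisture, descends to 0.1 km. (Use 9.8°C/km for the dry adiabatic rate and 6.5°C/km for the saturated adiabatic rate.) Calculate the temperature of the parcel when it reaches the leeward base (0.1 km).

1100 → 2100 m (dry, 9.8°C/km): ΔT = -9.8 × 1 = -9.8°C → T = 0.4°C
2100 → 2900 m (saturated, 6.5°C/km): ΔT = -6.5 × 0.8 = -5.2°C → T = -4.8°C
2900 → 100 m (dry descent, 9.8°C/km): ΔT = +9.8 × 2.8 = +27.44°C → T = 22.64°C

22.64°C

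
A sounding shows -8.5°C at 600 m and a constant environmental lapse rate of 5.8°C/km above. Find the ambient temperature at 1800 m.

600 → 1800 m (environmental, 5.8°C/km): ΔT = -5.8 × 1.2 = -6.96°C → T = -15.46°C

-15.46°C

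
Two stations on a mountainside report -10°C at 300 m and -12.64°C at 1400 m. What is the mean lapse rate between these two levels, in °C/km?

2.4°C/km

Γ = −ΔT/Δz = (-10 − (-12.64)) / (1400 − 300) m
  = 2.64°C / 1.1 km = 2.4°C/km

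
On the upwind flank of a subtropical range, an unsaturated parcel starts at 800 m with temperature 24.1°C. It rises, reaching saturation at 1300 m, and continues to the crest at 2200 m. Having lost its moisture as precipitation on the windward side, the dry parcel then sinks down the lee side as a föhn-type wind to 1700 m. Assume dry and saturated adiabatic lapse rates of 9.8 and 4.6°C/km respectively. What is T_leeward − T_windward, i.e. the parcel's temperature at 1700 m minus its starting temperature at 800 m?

-4.14°C

800–1300 m, dry: Δz = 0.5 km ⇒ ΔT = -4.9°C; T = 19.2°C
1300–2200 m, saturated: Δz = 0.9 km ⇒ ΔT = -4.14°C; T = 15.06°C
2200–1700 m, dry descent: Δz = 0.5 km ⇒ ΔT = +4.9°C; T = 19.96°C
Net change vs windward start: 19.96 − 24.1 = -4.14°C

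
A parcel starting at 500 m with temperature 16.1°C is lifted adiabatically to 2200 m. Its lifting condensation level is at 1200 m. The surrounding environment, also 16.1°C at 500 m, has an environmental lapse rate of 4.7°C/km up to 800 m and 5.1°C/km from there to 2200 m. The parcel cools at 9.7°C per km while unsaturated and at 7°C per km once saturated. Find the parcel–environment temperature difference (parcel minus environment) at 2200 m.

Parcel:
  500 → 1200 m (dry, 9.7°C/km): ΔT = -9.7 × 0.7 = -6.79°C → T = 9.31°C
  1200 → 2200 m (saturated, 7°C/km): ΔT = -7 × 1 = -7°C → T = 2.31°C
Environment:
  500 → 800 m (environment, lower layer, 4.7°C/km): ΔT = -4.7 × 0.3 = -1.41°C → T = 14.69°C
  800 → 2200 m (environment, upper layer, 5.1°C/km): ΔT = -5.1 × 1.4 = -7.14°C → T = 7.55°C
T_parcel − T_env = 2.31 − 7.55 = -5.24°C

-5.24°C (parcel cooler than environment)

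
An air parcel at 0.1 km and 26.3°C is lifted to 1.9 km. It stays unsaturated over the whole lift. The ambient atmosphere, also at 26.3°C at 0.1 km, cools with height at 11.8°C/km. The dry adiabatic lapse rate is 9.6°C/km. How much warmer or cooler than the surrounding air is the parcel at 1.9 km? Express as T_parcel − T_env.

+3.96°C (parcel warmer than environment)

Parcel:
  Dry to 1900 m: -9.6 × 1.8 km = -17.28°C, so T = 9.02°C.
Environment:
  Environment to 1900 m: -11.8 × 1.8 km = -21.24°C, so T = 5.06°C.
T_parcel − T_env = 9.02 − 5.06 = +3.96°C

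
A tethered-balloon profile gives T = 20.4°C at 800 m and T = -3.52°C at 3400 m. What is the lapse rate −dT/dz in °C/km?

9.2°C/km

Γ = −ΔT/Δz = (20.4 − (-3.52)) / (3400 − 800) m
  = 23.92°C / 2.6 km = 9.2°C/km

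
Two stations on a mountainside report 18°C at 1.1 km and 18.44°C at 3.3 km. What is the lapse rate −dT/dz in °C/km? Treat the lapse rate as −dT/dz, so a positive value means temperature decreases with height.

Γ = −ΔT/Δz = (18 − 18.44) / (3300 − 1100) m
  = -0.44°C / 2.2 km = -0.2°C/km

-0.2°C/km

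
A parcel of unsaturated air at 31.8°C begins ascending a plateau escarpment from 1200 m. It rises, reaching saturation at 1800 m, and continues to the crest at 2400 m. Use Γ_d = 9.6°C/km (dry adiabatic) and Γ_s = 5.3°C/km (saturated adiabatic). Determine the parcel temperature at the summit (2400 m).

Dry to 1800 m: -9.6 × 0.6 km = -5.76°C, so T = 26.04°C.
Saturated to 2400 m: -5.3 × 0.6 km = -3.18°C, so T = 22.86°C.

22.86°C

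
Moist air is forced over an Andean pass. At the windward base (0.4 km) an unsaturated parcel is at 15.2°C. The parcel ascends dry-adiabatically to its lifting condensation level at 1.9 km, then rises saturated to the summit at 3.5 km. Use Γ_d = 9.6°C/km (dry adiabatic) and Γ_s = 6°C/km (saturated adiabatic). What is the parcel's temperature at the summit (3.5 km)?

From 400 m to 1900 m (dry): cools by 9.6 × 1.5 = 14.4°C, giving 0.8°C.
From 1900 m to 3500 m (saturated): cools by 6 × 1.6 = 9.6°C, giving -8.8°C.

-8.8°C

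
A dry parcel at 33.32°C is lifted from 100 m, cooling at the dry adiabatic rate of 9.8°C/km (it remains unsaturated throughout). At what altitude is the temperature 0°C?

Height above start = (33.32 − 0) / 9.8 = 3.4 km
Altitude = 100 m + 3400 m = 3500 m

3500 m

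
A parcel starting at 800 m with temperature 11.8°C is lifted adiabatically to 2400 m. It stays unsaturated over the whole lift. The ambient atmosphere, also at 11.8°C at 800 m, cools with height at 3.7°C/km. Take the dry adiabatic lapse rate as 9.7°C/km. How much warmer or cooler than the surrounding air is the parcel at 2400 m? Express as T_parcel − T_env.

Parcel:
  Dry to 2400 m: -9.7 × 1.6 km = -15.52°C, so T = -3.72°C.
Environment:
  Environment to 2400 m: -3.7 × 1.6 km = -5.92°C, so T = 5.88°C.
T_parcel − T_env = -3.72 − 5.88 = -9.6°C

-9.6°C (parcel cooler than environment)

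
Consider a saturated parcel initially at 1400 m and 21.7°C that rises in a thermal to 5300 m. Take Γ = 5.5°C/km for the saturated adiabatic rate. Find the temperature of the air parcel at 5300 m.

Saturated adiabatic to 5300 m: -5.5 × 3.9 km = -21.45°C, so T = 0.25°C.

0.25°C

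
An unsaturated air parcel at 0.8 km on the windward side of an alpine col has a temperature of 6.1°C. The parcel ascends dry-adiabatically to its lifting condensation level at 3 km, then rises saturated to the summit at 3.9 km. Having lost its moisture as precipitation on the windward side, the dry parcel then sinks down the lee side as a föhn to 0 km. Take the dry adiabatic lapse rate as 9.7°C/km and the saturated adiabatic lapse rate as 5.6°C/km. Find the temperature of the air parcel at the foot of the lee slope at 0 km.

17.55°C

800–3000 m, dry: Δz = 2.2 km ⇒ ΔT = -21.34°C; T = -15.24°C
3000–3900 m, saturated: Δz = 0.9 km ⇒ ΔT = -5.04°C; T = -20.28°C
3900–0 m, dry descent: Δz = 3.9 km ⇒ ΔT = +37.83°C; T = 17.55°C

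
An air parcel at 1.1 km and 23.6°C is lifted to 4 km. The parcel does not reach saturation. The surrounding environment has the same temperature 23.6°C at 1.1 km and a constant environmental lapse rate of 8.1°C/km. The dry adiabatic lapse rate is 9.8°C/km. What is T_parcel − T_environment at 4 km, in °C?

-4.93°C (parcel cooler than environment)

Parcel:
  Dry to 4000 m: -9.8 × 2.9 km = -28.42°C, so T = -4.82°C.
Environment:
  Environment to 4000 m: -8.1 × 2.9 km = -23.49°C, so T = 0.11°C.
T_parcel − T_env = -4.82 − 0.11 = -4.93°C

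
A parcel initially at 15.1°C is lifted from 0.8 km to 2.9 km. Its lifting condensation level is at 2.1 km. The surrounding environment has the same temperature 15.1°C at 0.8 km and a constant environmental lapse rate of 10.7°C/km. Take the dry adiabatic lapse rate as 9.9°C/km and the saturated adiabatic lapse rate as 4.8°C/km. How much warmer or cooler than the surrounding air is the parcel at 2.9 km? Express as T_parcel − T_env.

Parcel:
  800–2100 m, dry: Δz = 1.3 km ⇒ ΔT = -12.87°C; T = 2.23°C
  2100–2900 m, saturated: Δz = 0.8 km ⇒ ΔT = -3.84°C; T = -1.61°C
Environment:
  800–2900 m, environment: Δz = 2.1 km ⇒ ΔT = -22.47°C; T = -7.37°C
T_parcel − T_env = -1.61 − (-7.37) = +5.76°C

+5.76°C (parcel warmer than environment)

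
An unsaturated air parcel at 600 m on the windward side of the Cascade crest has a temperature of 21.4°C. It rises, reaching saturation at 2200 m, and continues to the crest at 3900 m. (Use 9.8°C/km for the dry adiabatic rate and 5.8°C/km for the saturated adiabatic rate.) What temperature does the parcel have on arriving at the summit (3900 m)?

600 → 2200 m (dry, 9.8°C/km): ΔT = -9.8 × 1.6 = -15.68°C → T = 5.72°C
2200 → 3900 m (saturated, 5.8°C/km): ΔT = -5.8 × 1.7 = -9.86°C → T = -4.14°C

-4.14°C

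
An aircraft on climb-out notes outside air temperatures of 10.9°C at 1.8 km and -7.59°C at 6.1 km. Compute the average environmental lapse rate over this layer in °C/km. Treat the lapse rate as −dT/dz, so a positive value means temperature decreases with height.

4.3°C/km

Γ = −ΔT/Δz = (10.9 − (-7.59)) / (6100 − 1800) m
  = 18.49°C / 4.3 km = 4.3°C/km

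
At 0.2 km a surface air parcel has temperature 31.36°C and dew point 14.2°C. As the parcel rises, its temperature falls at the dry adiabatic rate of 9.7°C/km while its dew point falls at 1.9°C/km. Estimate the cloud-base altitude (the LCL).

T and T_d converge at 9.7 − 1.9 = 7.8°C per km
Height above start = (31.36 − 14.2) / 7.8 = 2.2 km
LCL altitude = 200 m + 2200 m = 2400 m

2.4 km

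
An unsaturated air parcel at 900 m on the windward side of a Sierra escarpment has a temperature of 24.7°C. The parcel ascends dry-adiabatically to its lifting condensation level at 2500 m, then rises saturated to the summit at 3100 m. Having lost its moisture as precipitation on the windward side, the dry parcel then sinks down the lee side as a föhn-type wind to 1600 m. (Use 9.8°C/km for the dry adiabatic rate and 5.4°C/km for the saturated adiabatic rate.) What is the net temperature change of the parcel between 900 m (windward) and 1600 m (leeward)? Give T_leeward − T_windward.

-4.22°C

900 → 2500 m (dry, 9.8°C/km): ΔT = -9.8 × 1.6 = -15.68°C → T = 9.02°C
2500 → 3100 m (saturated, 5.4°C/km): ΔT = -5.4 × 0.6 = -3.24°C → T = 5.78°C
3100 → 1600 m (dry descent, 9.8°C/km): ΔT = +9.8 × 1.5 = +14.7°C → T = 20.48°C
Net change vs windward start: 20.48 − 24.7 = -4.22°C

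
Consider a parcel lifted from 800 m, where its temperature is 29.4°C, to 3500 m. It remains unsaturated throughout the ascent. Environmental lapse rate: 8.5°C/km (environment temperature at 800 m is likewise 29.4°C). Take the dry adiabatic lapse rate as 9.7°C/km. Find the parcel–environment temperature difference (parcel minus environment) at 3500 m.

-3.24°C (parcel cooler than environment)

Parcel:
  Dry to 3500 m: -9.7 × 2.7 km = -26.19°C, so T = 3.21°C.
Environment:
  Environment to 3500 m: -8.5 × 2.7 km = -22.95°C, so T = 6.45°C.
T_parcel − T_env = 3.21 − 6.45 = -3.24°C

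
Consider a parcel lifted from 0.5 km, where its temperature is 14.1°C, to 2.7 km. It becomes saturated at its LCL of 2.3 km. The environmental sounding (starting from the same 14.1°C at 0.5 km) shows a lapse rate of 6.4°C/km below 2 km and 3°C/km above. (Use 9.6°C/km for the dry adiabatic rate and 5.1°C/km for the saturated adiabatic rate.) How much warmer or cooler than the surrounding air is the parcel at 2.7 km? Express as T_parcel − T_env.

Parcel:
  500–2300 m, dry: Δz = 1.8 km ⇒ ΔT = -17.28°C; T = -3.18°C
  2300–2700 m, saturated: Δz = 0.4 km ⇒ ΔT = -2.04°C; T = -5.22°C
Environment:
  500–2000 m, environment, lower layer: Δz = 1.5 km ⇒ ΔT = -9.6°C; T = 4.5°C
  2000–2700 m, environment, upper layer: Δz = 0.7 km ⇒ ΔT = -2.1°C; T = 2.4°C
T_parcel − T_env = -5.22 − 2.4 = -7.62°C

-7.62°C (parcel cooler than environment)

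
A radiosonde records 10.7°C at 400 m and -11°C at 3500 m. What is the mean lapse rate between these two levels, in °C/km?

Γ = −ΔT/Δz = (10.7 − (-11)) / (3500 − 400) m
  = 21.7°C / 3.1 km = 7°C/km

7°C/km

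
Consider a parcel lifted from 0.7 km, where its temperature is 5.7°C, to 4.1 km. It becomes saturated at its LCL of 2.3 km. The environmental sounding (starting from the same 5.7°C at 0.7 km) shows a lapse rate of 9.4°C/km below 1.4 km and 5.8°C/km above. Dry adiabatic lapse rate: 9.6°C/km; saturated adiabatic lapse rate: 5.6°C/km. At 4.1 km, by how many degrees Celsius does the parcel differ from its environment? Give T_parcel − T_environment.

Parcel:
  700–2300 m, dry: Δz = 1.6 km ⇒ ΔT = -15.36°C; T = -9.66°C
  2300–4100 m, saturated: Δz = 1.8 km ⇒ ΔT = -10.08°C; T = -19.74°C
Environment:
  700–1400 m, environment, lower layer: Δz = 0.7 km ⇒ ΔT = -6.58°C; T = -0.88°C
  1400–4100 m, environment, upper layer: Δz = 2.7 km ⇒ ΔT = -15.66°C; T = -16.54°C
T_parcel − T_env = -19.74 − (-16.54) = -3.2°C

-3.2°C (parcel cooler than environment)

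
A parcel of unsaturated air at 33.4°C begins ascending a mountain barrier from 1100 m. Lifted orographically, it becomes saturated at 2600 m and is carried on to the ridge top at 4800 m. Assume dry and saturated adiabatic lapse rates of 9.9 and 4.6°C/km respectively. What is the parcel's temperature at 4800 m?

From 1100 m to 2600 m (dry): cools by 9.9 × 1.5 = 14.85°C, giving 18.55°C.
From 2600 m to 4800 m (saturated): cools by 4.6 × 2.2 = 10.12°C, giving 8.43°C.

8.43°C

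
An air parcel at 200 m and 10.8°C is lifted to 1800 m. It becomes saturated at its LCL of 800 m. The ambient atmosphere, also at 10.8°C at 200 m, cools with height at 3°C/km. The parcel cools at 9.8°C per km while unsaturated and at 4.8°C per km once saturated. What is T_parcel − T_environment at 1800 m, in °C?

-5.88°C (parcel cooler than environment)

Parcel:
  200 → 800 m (dry, 9.8°C/km): ΔT = -9.8 × 0.6 = -5.88°C → T = 4.92°C
  800 → 1800 m (saturated, 4.8°C/km): ΔT = -4.8 × 1 = -4.8°C → T = 0.12°C
Environment:
  200 → 1800 m (environment, 3°C/km): ΔT = -3 × 1.6 = -4.8°C → T = 6°C
T_parcel − T_env = 0.12 − 6 = -5.88°C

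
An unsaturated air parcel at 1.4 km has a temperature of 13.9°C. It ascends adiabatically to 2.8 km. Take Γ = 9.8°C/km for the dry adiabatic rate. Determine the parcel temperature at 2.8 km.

0.18°C

1400–2800 m, dry adiabatic: Δz = 1.4 km ⇒ ΔT = -13.72°C; T = 0.18°C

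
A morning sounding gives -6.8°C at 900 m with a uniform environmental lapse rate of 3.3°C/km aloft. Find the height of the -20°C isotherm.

4900 m

Height above start = (-6.8 − (-20)) / 3.3 = 4 km
Altitude = 900 m + 4000 m = 4900 m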